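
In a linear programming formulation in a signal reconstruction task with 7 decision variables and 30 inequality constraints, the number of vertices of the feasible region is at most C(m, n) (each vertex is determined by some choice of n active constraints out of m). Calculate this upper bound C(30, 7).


Each vertex corresponds to some choice of n active constraints out of m, so the number of vertices is at most C(m, n) = m! / (n!(m-n)!).
m = 30, n = 7
Numerator: 30 * 29 * 28 * 27 * 26 * 25 * 24
Denominator: 7! = 5040
C(30, 7) = 2035800


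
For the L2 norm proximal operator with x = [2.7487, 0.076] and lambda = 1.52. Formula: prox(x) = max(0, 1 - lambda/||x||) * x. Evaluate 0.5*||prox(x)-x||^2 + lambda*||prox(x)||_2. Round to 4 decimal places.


Step 1: Compute ||x||.
||x|| = 2.7498
Step 2: Compute scaling factor.
scale = max(0, 1 - 1.52/2.7498) = 0.4472
Step 3: prox(x) = [1.2293, 0.034]
||prox(x)|| = 1.2298
Step 4: Proximal objective.
0.5*||prox-x||^2 = 1.1552
lambda*||prox|| = 1.8693
Total = 3.0244


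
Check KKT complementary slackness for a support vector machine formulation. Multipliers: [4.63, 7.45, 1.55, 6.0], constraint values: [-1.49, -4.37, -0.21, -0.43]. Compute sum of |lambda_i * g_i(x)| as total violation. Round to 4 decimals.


KKT complementary slackness check:
lambda_1 * g_1 = 4.63 * -1.49 = -6.8987
lambda_2 * g_2 = 7.45 * -4.37 = -32.5565
lambda_3 * g_3 = 1.55 * -0.21 = -0.3255
lambda_4 * g_4 = 6.0 * -0.43 = -2.58
Total violation = 6.8987 + 32.5565 + 0.3255 + 2.58 = 42.3607


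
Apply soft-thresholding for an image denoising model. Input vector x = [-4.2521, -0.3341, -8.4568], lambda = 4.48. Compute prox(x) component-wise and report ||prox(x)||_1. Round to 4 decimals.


Soft-thresholding with lambda = 4.48:
prox(-4.2521) = sign(-4.2521)*max(|-4.2521| - 4.48, 0) = 0.0
prox(-0.3341) = sign(-0.3341)*max(|-0.3341| - 4.48, 0) = 0.0
prox(-8.4568) = sign(-8.4568)*max(|-8.4568| - 4.48, 0) = -3.9768
prox(x) = [0.0, 0.0, -3.9768]
||prox(x)||_1 = 0.0 + 0.0 + 3.9768 = 3.9768


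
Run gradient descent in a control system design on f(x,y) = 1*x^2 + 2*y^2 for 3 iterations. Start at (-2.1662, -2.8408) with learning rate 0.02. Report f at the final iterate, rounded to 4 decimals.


Gradient descent on f(x,y) = 1*x^2 + 2*y^2.
Starting point: (-2.1662, -2.8408), alpha = 0.02
Step 1: grad_x = 2*1*-2.1662 = -4.3324, grad_y = 2*2*-2.8408 = -11.3632
  x_1 = -2.1662 - 0.02*-4.3324 = -2.0796
  y_1 = -2.8408 - 0.02*-11.3632 = -2.6135
Step 2: grad_x = 2*1*-2.0796 = -4.1591, grad_y = 2*2*-2.6135 = -10.4541
  x_2 = -2.0796 - 0.02*-4.1591 = -1.9964
  y_2 = -2.6135 - 0.02*-10.4541 = -2.4045
Step 3: grad_x = 2*1*-1.9964 = -3.9927, grad_y = 2*2*-2.4045 = -9.6178
  x_3 = -1.9964 - 0.02*-3.9927 = -1.9165
  y_3 = -2.4045 - 0.02*-9.6178 = -2.2121
f(-1.9165, -2.2121) = 1*(-1.9165)^2 + 2*(-2.2121)^2 = 13.4598


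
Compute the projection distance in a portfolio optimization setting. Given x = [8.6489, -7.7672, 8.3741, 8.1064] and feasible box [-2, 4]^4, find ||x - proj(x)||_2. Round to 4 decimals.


Project each component onto [-2, 4].
clip(8.6489) = 4.0, clip(-7.7672) = -2.0, clip(8.3741) = 4.0, clip(8.1064) = 4.0
Projection = [4.0, -2.0, 4.0, 4.0]
Squared diffs: [21.6123, 33.2606, 19.1328, 16.8625]
Distance = sqrt(90.8682) = 9.5325


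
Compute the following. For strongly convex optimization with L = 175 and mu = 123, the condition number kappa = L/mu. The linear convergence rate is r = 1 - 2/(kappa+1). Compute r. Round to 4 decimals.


Step 1: Compute the condition number.
kappa = L/mu = 175/123 = 1.4228
Step 2: Compute the convergence rate.
r = 1 - 2/(kappa + 1) = 1 - 2*mu/(L + mu) = (L - mu)/(L + mu) = 52/298 = 0.1745


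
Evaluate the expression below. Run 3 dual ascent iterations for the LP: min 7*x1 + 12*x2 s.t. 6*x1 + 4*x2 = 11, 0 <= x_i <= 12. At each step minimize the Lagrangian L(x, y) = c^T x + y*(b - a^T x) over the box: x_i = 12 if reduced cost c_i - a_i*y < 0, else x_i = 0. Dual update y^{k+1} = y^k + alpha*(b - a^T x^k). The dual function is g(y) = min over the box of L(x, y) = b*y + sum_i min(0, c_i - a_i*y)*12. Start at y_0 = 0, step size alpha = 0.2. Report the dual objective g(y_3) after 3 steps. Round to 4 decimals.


Dual ascent for LP: min 7*x1 + 12*x2, 6*x1 + 4*x2 = 11, 0 <= x_i <= 12
Step 1: y^k = 0.0, reduced costs: (7.0, 12.0)
  x^k = (0.0, 0.0), subgradient = b - a^T x = 11.0
  y^{k+1} = 0.0 + 0.2*11.0 = 2.2
Step 2: y^k = 2.2, reduced costs: (-6.2, 3.2)
  x^k = (12.0, 0.0), subgradient = b - a^T x = -61.0
  y^{k+1} = 2.2 + 0.2*-61.0 = -10.0
Step 3: y^k = -10.0, reduced costs: (67.0, 52.0)
  x^k = (0.0, 0.0), subgradient = b - a^T x = 11.0
  y^{k+1} = -10.0 + 0.2*11.0 = -7.8
Dual objective at y_3 = -7.8: reduced costs (53.8, 43.2), box minimizer x = (0.0, 0.0)
g(y_3) = b*y + (c1 - a1*y)*x1 + (c2 - a2*y)*x2 = 11*(-7.8) + 53.8*0.0 + 43.2*0.0 = -85.8 + 0.0 + 0.0 = -85.8


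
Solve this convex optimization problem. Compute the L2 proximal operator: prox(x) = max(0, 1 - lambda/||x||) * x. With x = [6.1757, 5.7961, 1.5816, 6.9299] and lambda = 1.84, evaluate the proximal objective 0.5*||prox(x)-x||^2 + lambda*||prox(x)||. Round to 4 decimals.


Step 1: Compute ||x||.
||x|| = 11.0571
Step 2: Compute scaling factor.
scale = max(0, 1 - 1.84/11.0571) = 0.8336
Step 3: prox(x) = [5.148, 4.8316, 1.3184, 5.7767]
||prox(x)|| = 9.2171
Step 4: Proximal objective.
0.5*||prox-x||^2 = 1.6928
lambda*||prox|| = 16.9595
Total = 18.6522


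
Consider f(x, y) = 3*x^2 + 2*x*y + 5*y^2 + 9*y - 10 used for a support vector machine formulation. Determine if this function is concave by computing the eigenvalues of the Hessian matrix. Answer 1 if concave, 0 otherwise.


The Hessian of f(x,y) = 3*x^2 + 2*x*y + 5*y^2 + 9*y - 10 is:
H = [[6, 2], [2, 10]]
Trace = 6 + 10 = 16
Determinant = 6*10 - (2)^2 = 56
Discriminant = (16)^2 - 4*56 = 32.0
Eigenvalues: lambda_1 = 5.1716, lambda_2 = 10.8284
The function is not concave.

0


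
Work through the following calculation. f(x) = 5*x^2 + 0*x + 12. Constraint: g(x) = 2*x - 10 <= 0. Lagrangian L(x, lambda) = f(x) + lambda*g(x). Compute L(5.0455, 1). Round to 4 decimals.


Step 1: Evaluate f(x).
f(5.0455) = 5*5.0455^2 + 0*5.0455 + 12 = 139.2854
Step 2: Evaluate g(x).
g(5.0455) = 2*5.0455 - 10 = 0.091
Step 3: Compute Lagrangian.
L = 139.2854 + 1*0.091 = 139.3764


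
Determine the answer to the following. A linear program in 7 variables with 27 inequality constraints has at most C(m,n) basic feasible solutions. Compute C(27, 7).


Each vertex corresponds to some choice of n active constraints out of m, so the number of vertices is at most C(m, n) = m! / (n!(m-n)!).
m = 27, n = 7
Numerator: 27 * 26 * 25 * 24 * 23 * 22 * 21
Denominator: 7! = 5040
C(27, 7) = 888030


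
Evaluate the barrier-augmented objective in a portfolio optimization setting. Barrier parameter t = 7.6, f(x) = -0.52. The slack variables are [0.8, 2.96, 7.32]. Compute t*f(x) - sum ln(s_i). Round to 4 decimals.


Step 1: Compute log-barrier.
ln values: [-0.2231, 1.0852, 1.9906]
phi = -(-0.2231 + 1.0852 + 1.9906) = -2.8527
Step 2: Compute augmented objective.
t*f(x) = 7.6*-0.52 = -3.952
Total = -3.952 - 2.8527 = -6.8047


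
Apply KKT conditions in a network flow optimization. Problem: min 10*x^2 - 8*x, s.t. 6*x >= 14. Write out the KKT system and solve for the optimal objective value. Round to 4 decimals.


Step 1: Try lambda = 0 (constraint inactive).
x_unc = 8/(2*10) = 0.4
Check: 6*0.4 = 2.4 < 14 -- violated!
Step 2: Constraint must be active: 6*x = 14
x* = 14/6 = 7/3 = 2.3333 (rounded; the exact value 7/3 is used below)
lambda = (2*10*(7/3) - 8)/6 = 6.4444
Step 3: Compute optimal value.
f(x*) = 10*(7/3)^2 - 8*(7/3) = 35.7778


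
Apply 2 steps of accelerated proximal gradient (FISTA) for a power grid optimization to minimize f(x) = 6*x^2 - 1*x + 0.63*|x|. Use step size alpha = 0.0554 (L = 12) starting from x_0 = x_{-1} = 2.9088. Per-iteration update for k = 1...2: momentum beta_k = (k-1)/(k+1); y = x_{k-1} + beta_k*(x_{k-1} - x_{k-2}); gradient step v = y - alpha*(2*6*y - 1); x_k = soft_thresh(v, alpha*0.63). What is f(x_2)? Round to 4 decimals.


FISTA on f(x) = 6*x^2 - 1*x + 0.63*|x|
L = 12, alpha = 0.0554
Iteration 1: beta = 0.0, y = 2.9088 + 0.0*(2.9088 - 2.9088) = 2.9088
  grad(y) = 33.9056, v = y - alpha*grad = 1.0304
  prox(v) = soft_thresh(1.0304, 0.0349) = 0.9955
Iteration 2: beta = 0.3333, y = 0.9955 + 0.3333*(0.9955 - 2.9088) = 0.3578
  grad(y) = 3.2932, v = y - alpha*grad = 0.1753
  prox(v) = soft_thresh(0.1753, 0.0349) = 0.1404
f(x_2) = 6*0.1404^2 - 1*0.1404 + 0.63*|0.1404| = 0.0664


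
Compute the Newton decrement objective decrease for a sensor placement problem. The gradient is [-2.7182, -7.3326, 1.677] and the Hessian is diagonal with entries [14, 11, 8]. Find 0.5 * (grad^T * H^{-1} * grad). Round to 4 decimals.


Step 1: H is diagonal, so H^(-1) * g = [-0.1942, -0.6666, 0.2096].
Step 2: g^T H^(-1) g = sum_i g_i^2 / H_ii
  = (-2.7182)^2/14 + (-7.3326)^2/11 + (1.677)^2/8
  = 0.5278 + 4.8879 + 0.3515 = 5.7672
Step 3: Objective decrease = 0.5 * g^T H^(-1) g = 2.8836


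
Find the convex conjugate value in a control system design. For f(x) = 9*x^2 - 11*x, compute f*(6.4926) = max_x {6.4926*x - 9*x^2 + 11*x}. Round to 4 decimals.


f*(y) = sup_x {y*x - a*x^2 - b*x} = sup_x {(y-b)*x - a*x^2}
FOC: (y - b) - 2a*x = 0 => x* = (y - b)/(2a)
x* = (6.4926 + 11)/(2*9) = 0.9718
f*(6.4926) = (y-b)^2/(4a) = (6.4926 + 11)^2/(4*9)
= 305.9911/36 = 8.4998


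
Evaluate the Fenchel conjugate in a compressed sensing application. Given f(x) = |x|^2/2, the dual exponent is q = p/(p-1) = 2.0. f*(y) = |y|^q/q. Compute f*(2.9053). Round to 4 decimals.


The conjugate exponent q satisfies 1/p + 1/q = 1.
p = 2, so q = 2/(2 - 1) = 2.0
|y|^q = 2.9053^2.0 = 8.4408
f*(2.9053) = 8.4408 / 2.0 = 4.2204


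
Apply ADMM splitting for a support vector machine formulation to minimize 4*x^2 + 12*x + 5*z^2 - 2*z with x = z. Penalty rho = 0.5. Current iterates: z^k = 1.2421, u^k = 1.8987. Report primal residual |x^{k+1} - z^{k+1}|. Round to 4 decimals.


ADMM iteration with rho = 0.5, z^k = 1.2421, u^k = 1.8987
Step 1: x-update.
Minimize 4*x^2 + 12*x + (0.5/2)*(x - 1.2421 + 1.8987)^2
FOC: (2*4 + 0.5)*x = -12 + 0.5*(1.2421 - 1.8987)
x^{k+1} = -1.4504
Step 2: z-update.
Minimize 5*z^2 - 2*z + (0.5/2)*(-1.4504 - z + 1.8987)^2
FOC: (2*5 + 0.5)*z = 2 + 0.5*(-1.4504 + 1.8987)
z^{k+1} = 0.2118
Step 3: u-update.
u^{k+1} = 1.8987 - 1.4504 - 0.2118 = 0.2365
Step 4: Primal residual = |-1.4504 - 0.2118| = 1.6622


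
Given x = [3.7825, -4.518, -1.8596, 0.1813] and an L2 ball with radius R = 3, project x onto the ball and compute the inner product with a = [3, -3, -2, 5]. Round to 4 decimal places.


Step 1: Compute ||x|| (intermediates to 6 decimals).
||x|| = sqrt(3.7825^2 + (-4.518)^2 + (-1.8596)^2 + 0.1813^2) = 6.181473
Step 2: Project.
Since ||x|| > R, scale = R/||x|| = 3/6.181473 = 0.485321, proj(x) = scale * x
proj(x) = [1.835727, -2.19268, -0.902503, 0.087989]
Step 3: Dot product.
a^T * proj(x) = 3*1.835727 - 3*(-2.19268) - 2*(-0.902503) + 5*0.087989 = 14.3302


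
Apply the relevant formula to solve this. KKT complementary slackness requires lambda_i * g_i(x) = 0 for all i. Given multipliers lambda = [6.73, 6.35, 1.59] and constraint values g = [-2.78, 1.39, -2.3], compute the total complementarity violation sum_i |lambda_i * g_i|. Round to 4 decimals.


KKT complementary slackness check:
lambda_1 * g_1 = 6.73 * -2.78 = -18.7094
lambda_2 * g_2 = 6.35 * 1.39 = 8.8265
lambda_3 * g_3 = 1.59 * -2.3 = -3.657
Total violation = 18.7094 + 8.8265 + 3.657 = 31.1929


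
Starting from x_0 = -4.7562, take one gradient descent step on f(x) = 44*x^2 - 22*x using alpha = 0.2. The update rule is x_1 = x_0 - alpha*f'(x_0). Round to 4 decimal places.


We compute the gradient at x_0 and apply the update.
f'(x) = 88*x - 22
f'(-4.7562) = 88*-4.7562 - 22 = -440.5456
x_1 = -4.7562 - 0.2*-440.5456 = 83.3529


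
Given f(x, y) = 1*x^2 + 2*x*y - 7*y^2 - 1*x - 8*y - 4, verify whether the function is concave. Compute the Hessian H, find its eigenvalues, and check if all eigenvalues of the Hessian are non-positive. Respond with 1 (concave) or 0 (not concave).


The Hessian of f(x,y) = 1*x^2 + 2*x*y - 7*y^2 - 1*x - 8*y - 4 is:
H = [[2, 2], [2, -14]]
Trace = 2 - 14 = -12
Determinant = 2*-14 - (2)^2 = -32
Discriminant = (-12)^2 - 4*-32 = 272.0
Eigenvalues: lambda_1 = -14.2462, lambda_2 = 2.2462
The function is not concave.

0


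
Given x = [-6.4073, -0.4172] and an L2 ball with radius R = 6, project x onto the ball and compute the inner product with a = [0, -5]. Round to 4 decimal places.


Step 1: Compute ||x|| (intermediates to 6 decimals).
||x|| = sqrt((-6.4073)^2 + (-0.4172)^2) = 6.420868
Step 2: Project.
Since ||x|| > R, scale = R/||x|| = 6/6.420868 = 0.934453, proj(x) = scale * x
proj(x) = [-5.987321, -0.389854]
Step 3: Dot product.
a^T * proj(x) = 0*(-5.987321) - 5*(-0.389854) = 1.9493


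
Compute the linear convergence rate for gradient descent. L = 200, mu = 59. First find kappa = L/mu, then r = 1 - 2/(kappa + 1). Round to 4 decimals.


Step 1: Compute the condition number.
kappa = L/mu = 200/59 = 3.3898
Step 2: Compute the convergence rate.
r = 1 - 2/(kappa + 1) = 1 - 2*mu/(L + mu) = (L - mu)/(L + mu) = 141/259 = 0.5444


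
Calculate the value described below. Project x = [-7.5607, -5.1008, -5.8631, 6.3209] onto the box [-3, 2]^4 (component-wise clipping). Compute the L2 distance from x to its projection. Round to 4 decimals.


Project each component onto [-3, 2].
clip(-7.5607) = -3.0, clip(-5.1008) = -3.0, clip(-5.8631) = -3.0, clip(6.3209) = 2.0
Projection = [-3.0, -3.0, -3.0, 2.0]
Squared diffs: [20.8, 4.4134, 8.1973, 18.6702]
Distance = sqrt(52.0809) = 7.2167


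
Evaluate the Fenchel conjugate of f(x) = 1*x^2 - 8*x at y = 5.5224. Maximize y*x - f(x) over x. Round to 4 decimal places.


f*(y) = sup_x {y*x - a*x^2 - b*x} = sup_x {(y-b)*x - a*x^2}
FOC: (y - b) - 2a*x = 0 => x* = (y - b)/(2a)
x* = (5.5224 + 8)/(2*1) = 6.7612
f*(5.5224) = (y-b)^2/(4a) = (5.5224 + 8)^2/(4*1)
= 182.8553/4 = 45.7138


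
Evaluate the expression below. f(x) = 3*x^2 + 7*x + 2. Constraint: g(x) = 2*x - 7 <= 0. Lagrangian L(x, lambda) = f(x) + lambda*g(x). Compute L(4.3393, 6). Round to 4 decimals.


Step 1: Evaluate f(x).
f(4.3393) = 3*4.3393^2 + 7*4.3393 + 2 = 88.8637
Step 2: Evaluate g(x).
g(4.3393) = 2*4.3393 - 7 = 1.6786
Step 3: Compute Lagrangian.
L = 88.8637 + 6*1.6786 = 98.9353


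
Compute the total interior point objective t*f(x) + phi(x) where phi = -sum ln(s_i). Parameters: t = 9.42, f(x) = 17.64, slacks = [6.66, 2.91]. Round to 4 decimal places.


Step 1: Compute log-barrier.
ln values: [1.8961, 1.0682]
phi = -(1.8961 + 1.0682) = -2.9643
Step 2: Compute augmented objective.
t*f(x) = 9.42*17.64 = 166.1688
Total = 166.1688 - 2.9643 = 163.2045


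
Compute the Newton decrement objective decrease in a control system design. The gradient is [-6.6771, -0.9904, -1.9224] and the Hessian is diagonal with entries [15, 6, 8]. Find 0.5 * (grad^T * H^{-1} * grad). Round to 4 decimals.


Step 1: H is diagonal, so H^(-1) * g = [-0.4451, -0.1651, -0.2403].
Step 2: g^T H^(-1) g = sum_i g_i^2 / H_ii
  = (-6.6771)^2/15 + (-0.9904)^2/6 + (-1.9224)^2/8
  = 2.9722 + 0.1635 + 0.462 = 3.5977
Step 3: Objective decrease = 0.5 * g^T H^(-1) g = 1.7988


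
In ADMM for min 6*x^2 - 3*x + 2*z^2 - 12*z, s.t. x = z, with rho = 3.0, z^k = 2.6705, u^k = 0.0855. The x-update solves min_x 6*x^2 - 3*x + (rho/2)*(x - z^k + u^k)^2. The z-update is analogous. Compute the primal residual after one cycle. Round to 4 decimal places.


ADMM iteration with rho = 3.0, z^k = 2.6705, u^k = 0.0855
Step 1: x-update.
Minimize 6*x^2 - 3*x + (3.0/2)*(x - 2.6705 + 0.0855)^2
FOC: (2*6 + 3.0)*x = 3 + 3.0*(2.6705 - 0.0855)
x^{k+1} = 0.717
Step 2: z-update.
Minimize 2*z^2 - 12*z + (3.0/2)*(0.717 - z + 0.0855)^2
FOC: (2*2 + 3.0)*z = 12 + 3.0*(0.717 + 0.0855)
z^{k+1} = 2.0582
Step 3: u-update.
u^{k+1} = 0.0855 + 0.717 - 2.0582 = -1.2557
Step 4: Primal residual = |0.717 - 2.0582| = 1.3412


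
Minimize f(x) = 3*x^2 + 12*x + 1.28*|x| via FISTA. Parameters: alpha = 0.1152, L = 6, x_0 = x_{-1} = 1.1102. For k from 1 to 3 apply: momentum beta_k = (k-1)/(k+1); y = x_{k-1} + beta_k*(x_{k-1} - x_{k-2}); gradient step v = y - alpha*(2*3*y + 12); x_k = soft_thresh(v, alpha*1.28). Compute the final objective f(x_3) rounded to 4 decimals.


FISTA on f(x) = 3*x^2 + 12*x + 1.28*|x|
L = 6, alpha = 0.1152
Iteration 1: beta = 0.0, y = 1.1102 + 0.0*(1.1102 - 1.1102) = 1.1102
  grad(y) = 18.6612, v = y - alpha*grad = -1.0396
  prox(v) = soft_thresh(-1.0396, 0.1475) = -0.8921
Iteration 2: beta = 0.3333, y = -0.8921 + 0.3333*(-0.8921 - 1.1102) = -1.5596
  grad(y) = 2.6427, v = y - alpha*grad = -1.864
  prox(v) = soft_thresh(-1.864, 0.1475) = -1.7165
Iteration 3: beta = 0.5, y = -1.7165 + 0.5*(-1.7165 + 0.8921) = -2.1287
  grad(y) = -0.7725, v = y - alpha*grad = -2.0398
  prox(v) = soft_thresh(-2.0398, 0.1475) = -1.8923
f(x_3) = 3*(-1.8923)^2 + 12*(-1.8923) + 1.28*|-1.8923| = -9.5431


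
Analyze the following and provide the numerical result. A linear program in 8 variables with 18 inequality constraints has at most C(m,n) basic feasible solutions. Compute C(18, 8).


Each vertex corresponds to some choice of n active constraints out of m, so the number of vertices is at most C(m, n) = m! / (n!(m-n)!).
m = 18, n = 8
Numerator: 18 * 17 * 16 * 15 * 14 * 13 * 12 * 11
Denominator: 8! = 40320
C(18, 8) = 43758


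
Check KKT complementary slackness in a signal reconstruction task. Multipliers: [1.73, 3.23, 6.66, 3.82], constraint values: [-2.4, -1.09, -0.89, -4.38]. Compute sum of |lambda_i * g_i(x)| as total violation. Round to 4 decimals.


KKT complementary slackness check:
lambda_1 * g_1 = 1.73 * -2.4 = -4.152
lambda_2 * g_2 = 3.23 * -1.09 = -3.5207
lambda_3 * g_3 = 6.66 * -0.89 = -5.9274
lambda_4 * g_4 = 3.82 * -4.38 = -16.7316
Total violation = 4.152 + 3.5207 + 5.9274 + 16.7316 = 30.3317


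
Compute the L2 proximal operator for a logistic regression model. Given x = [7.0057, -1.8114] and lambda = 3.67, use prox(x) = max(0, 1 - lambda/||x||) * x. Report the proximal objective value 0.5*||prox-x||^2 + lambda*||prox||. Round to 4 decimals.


Step 1: Compute ||x||.
||x|| = 7.2361
Step 2: Compute scaling factor.
scale = max(0, 1 - 3.67/7.2361) = 0.4928
Step 3: prox(x) = [3.4525, -0.8927]
||prox(x)|| = 3.5661
Step 4: Proximal objective.
0.5*||prox-x||^2 = 6.7345
lambda*||prox|| = 13.0876
Total = 19.822


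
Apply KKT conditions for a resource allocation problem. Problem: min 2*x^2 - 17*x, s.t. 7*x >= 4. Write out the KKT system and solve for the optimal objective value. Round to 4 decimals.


Step 1: Try lambda = 0 (constraint inactive).
Stationarity: 2*2*x - 17 = 0
x* = 17/(2*2) = 4.25
Check constraint: 7*4.25 = 29.75 >= 4 -- satisfied.
Step 2: Compute optimal value.
f(x*) = 2*4.25^2 - 17*4.25 = -36.125


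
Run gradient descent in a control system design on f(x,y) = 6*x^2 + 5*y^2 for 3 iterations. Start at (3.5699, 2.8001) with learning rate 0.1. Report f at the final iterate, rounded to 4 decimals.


Gradient descent on f(x,y) = 6*x^2 + 5*y^2.
Starting point: (3.5699, 2.8001), alpha = 0.1
Step 1: grad_x = 2*6*3.5699 = 42.8388, grad_y = 2*5*2.8001 = 28.001
  x_1 = 3.5699 - 0.1*42.8388 = -0.714
  y_1 = 2.8001 - 0.1*28.001 = -0.0
Step 2: grad_x = 2*6*-0.714 = -8.5678, grad_y = 2*5*-0.0 = -0.0
  x_2 = -0.714 - 0.1*-8.5678 = 0.1428
  y_2 = -0.0 - 0.1*-0.0 = 0.0
Step 3: grad_x = 2*6*0.1428 = 1.7136, grad_y = 2*5*0.0 = 0.0
  x_3 = 0.1428 - 0.1*1.7136 = -0.0286
  y_3 = 0.0 - 0.1*0.0 = 0.0
f(-0.0286, 0.0) = 6*(-0.0286)^2 + 5*0.0^2 = 0.0049


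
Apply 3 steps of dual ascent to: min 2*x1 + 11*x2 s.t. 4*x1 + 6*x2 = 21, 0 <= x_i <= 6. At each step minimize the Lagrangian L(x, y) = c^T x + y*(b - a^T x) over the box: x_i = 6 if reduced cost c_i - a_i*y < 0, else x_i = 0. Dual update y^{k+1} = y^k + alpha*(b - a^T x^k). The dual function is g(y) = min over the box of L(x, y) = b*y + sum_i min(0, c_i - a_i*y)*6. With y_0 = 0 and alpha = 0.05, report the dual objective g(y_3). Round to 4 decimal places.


Dual ascent for LP: min 2*x1 + 11*x2, 4*x1 + 6*x2 = 21, 0 <= x_i <= 6
Step 1: y^k = 0.0, reduced costs: (2.0, 11.0)
  x^k = (0.0, 0.0), subgradient = b - a^T x = 21.0
  y^{k+1} = 0.0 + 0.05*21.0 = 1.05
Step 2: y^k = 1.05, reduced costs: (-2.2, 4.7)
  x^k = (6.0, 0.0), subgradient = b - a^T x = -3.0
  y^{k+1} = 1.05 + 0.05*-3.0 = 0.9
Step 3: y^k = 0.9, reduced costs: (-1.6, 5.6)
  x^k = (6.0, 0.0), subgradient = b - a^T x = -3.0
  y^{k+1} = 0.9 + 0.05*-3.0 = 0.75
Dual objective at y_3 = 0.75: reduced costs (-1.0, 6.5), box minimizer x = (6.0, 0.0)
g(y_3) = b*y + (c1 - a1*y)*x1 + (c2 - a2*y)*x2 = 21*0.75 + (-1.0)*6.0 + 6.5*0.0 = 15.75 - 6.0 + 0.0 = 9.75


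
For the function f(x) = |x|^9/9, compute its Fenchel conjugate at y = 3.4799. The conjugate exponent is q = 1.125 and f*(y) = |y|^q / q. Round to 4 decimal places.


The conjugate exponent q satisfies 1/p + 1/q = 1.
p = 9, so q = 9/(9 - 1) = 1.125
|y|^q = 3.4799^1.125 = 4.0669
f*(3.4799) = 4.0669 / 1.125 = 3.615


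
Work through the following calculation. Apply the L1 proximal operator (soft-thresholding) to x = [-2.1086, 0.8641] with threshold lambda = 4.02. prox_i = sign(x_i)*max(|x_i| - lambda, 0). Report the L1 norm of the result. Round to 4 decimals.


Soft-thresholding with lambda = 4.02:
prox(-2.1086) = sign(-2.1086)*max(|-2.1086| - 4.02, 0) = 0.0
prox(0.8641) = sign(0.8641)*max(|0.8641| - 4.02, 0) = 0.0
prox(x) = [0.0, 0.0]
||prox(x)||_1 = 0.0 + 0.0 = 0.0


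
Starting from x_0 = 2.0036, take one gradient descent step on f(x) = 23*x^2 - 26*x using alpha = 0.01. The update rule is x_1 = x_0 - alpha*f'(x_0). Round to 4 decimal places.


We compute the gradient at x_0 and apply the update.
f'(x) = 46*x - 26
f'(2.0036) = 46*2.0036 - 26 = 66.1656
x_1 = 2.0036 - 0.01*66.1656 = 1.3419


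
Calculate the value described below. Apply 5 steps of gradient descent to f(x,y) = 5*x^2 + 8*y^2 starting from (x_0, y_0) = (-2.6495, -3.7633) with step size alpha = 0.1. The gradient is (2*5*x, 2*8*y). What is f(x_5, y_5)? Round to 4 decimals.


Gradient descent on f(x,y) = 5*x^2 + 8*y^2.
Starting point: (-2.6495, -3.7633), alpha = 0.1
Step 1: grad_x = 2*5*-2.6495 = -26.495, grad_y = 2*8*-3.7633 = -60.2128
  x_1 = -2.6495 - 0.1*-26.495 = 0.0
  y_1 = -3.7633 - 0.1*-60.2128 = 2.258
Step 2: grad_x = 2*5*0.0 = 0.0, grad_y = 2*8*2.258 = 36.1277
  x_2 = 0.0 - 0.1*0.0 = 0.0
  y_2 = 2.258 - 0.1*36.1277 = -1.3548
Step 3: grad_x = 2*5*0.0 = 0.0, grad_y = 2*8*-1.3548 = -21.6766
  x_3 = 0.0 - 0.1*0.0 = 0.0
  y_3 = -1.3548 - 0.1*-21.6766 = 0.8129
Step 4: grad_x = 2*5*0.0 = 0.0, grad_y = 2*8*0.8129 = 13.006
  x_4 = 0.0 - 0.1*0.0 = 0.0
  y_4 = 0.8129 - 0.1*13.006 = -0.4877
Step 5: grad_x = 2*5*0.0 = 0.0, grad_y = 2*8*-0.4877 = -7.8036
  x_5 = 0.0 - 0.1*0.0 = 0.0
  y_5 = -0.4877 - 0.1*-7.8036 = 0.2926
f(0.0, 0.2926) = 5*0.0^2 + 8*0.2926^2 = 0.6851


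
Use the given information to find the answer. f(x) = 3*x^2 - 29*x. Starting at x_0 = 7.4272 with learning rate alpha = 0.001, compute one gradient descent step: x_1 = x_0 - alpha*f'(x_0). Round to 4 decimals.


We compute the gradient at x_0 and apply the update.
f'(x) = 6*x - 29
f'(7.4272) = 6*7.4272 - 29 = 15.5632
x_1 = 7.4272 - 0.001*15.5632 = 7.4116


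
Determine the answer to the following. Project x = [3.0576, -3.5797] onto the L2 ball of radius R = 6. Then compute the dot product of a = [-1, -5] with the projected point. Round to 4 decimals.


Step 1: Compute ||x|| (intermediates to 6 decimals).
||x|| = sqrt(3.0576^2 + (-3.5797)^2) = 4.707778
Step 2: Project.
Since ||x|| <= R, proj = x (no scaling needed).
proj(x) = [3.0576, -3.5797]
Step 3: Dot product.
a^T * proj(x) = -1*3.0576 - 5*(-3.5797) = 14.8409


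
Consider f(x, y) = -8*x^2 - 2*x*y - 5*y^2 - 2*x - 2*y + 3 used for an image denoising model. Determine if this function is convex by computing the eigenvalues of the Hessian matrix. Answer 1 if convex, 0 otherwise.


The Hessian of f(x,y) = -8*x^2 - 2*x*y - 5*y^2 - 2*x - 2*y + 3 is:
H = [[-16, -2], [-2, -10]]
Trace = -16 - 10 = -26
Determinant = -16*-10 - (-2)^2 = 156
Discriminant = (-26)^2 - 4*156 = 52.0
Eigenvalues: lambda_1 = -16.6056, lambda_2 = -9.3944
The function is not convex.

0


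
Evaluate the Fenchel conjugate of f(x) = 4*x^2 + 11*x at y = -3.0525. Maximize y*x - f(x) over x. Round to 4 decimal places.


f*(y) = sup_x {y*x - a*x^2 - b*x} = sup_x {(y-b)*x - a*x^2}
FOC: (y - b) - 2a*x = 0 => x* = (y - b)/(2a)
x* = (-3.0525 - 11)/(2*4) = -1.7566
f*(-3.0525) = (y-b)^2/(4a) = (-3.0525 - 11)^2/(4*4)
= 197.4728/16 = 12.342


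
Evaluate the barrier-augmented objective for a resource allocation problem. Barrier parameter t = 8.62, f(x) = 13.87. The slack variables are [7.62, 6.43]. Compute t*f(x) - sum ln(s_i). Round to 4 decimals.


Step 1: Compute log-barrier.
ln values: [2.0308, 1.861]
phi = -(2.0308 + 1.861) = -3.8918
Step 2: Compute augmented objective.
t*f(x) = 8.62*13.87 = 119.5594
Total = 119.5594 - 3.8918 = 115.6676


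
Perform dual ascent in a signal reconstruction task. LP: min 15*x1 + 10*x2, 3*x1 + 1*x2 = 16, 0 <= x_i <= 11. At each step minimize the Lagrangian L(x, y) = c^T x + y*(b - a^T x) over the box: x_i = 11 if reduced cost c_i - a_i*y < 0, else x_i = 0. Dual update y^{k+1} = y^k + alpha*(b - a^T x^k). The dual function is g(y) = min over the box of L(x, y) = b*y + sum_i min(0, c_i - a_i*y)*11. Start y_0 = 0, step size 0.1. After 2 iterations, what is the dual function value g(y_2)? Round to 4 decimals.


Dual ascent for LP: min 15*x1 + 10*x2, 3*x1 + 1*x2 = 16, 0 <= x_i <= 11
Step 1: y^k = 0.0, reduced costs: (15.0, 10.0)
  x^k = (0.0, 0.0), subgradient = b - a^T x = 16.0
  y^{k+1} = 0.0 + 0.1*16.0 = 1.6
Step 2: y^k = 1.6, reduced costs: (10.2, 8.4)
  x^k = (0.0, 0.0), subgradient = b - a^T x = 16.0
  y^{k+1} = 1.6 + 0.1*16.0 = 3.2
Dual objective at y_2 = 3.2: reduced costs (5.4, 6.8), box minimizer x = (0.0, 0.0)
g(y_2) = b*y + (c1 - a1*y)*x1 + (c2 - a2*y)*x2 = 16*3.2 + 5.4*0.0 + 6.8*0.0 = 51.2 + 0.0 + 0.0 = 51.2


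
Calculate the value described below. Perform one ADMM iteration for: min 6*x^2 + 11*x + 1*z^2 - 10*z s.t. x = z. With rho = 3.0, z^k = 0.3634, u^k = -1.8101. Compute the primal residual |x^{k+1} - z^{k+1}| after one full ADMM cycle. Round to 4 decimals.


ADMM iteration with rho = 3.0, z^k = 0.3634, u^k = -1.8101
Step 1: x-update.
Minimize 6*x^2 + 11*x + (3.0/2)*(x - 0.3634 - 1.8101)^2
FOC: (2*6 + 3.0)*x = -11 + 3.0*(0.3634 + 1.8101)
x^{k+1} = -0.2986
Step 2: z-update.
Minimize 1*z^2 - 10*z + (3.0/2)*(-0.2986 - z - 1.8101)^2
FOC: (2*1 + 3.0)*z = 10 + 3.0*(-0.2986 - 1.8101)
z^{k+1} = 0.7348
Step 3: u-update.
u^{k+1} = -1.8101 - 0.2986 - 0.7348 = -2.8435
Step 4: Primal residual = |-0.2986 - 0.7348| = 1.0334


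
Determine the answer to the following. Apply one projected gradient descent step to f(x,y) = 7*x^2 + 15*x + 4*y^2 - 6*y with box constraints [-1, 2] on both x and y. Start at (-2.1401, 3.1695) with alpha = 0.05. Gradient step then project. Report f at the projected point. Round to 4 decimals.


Step 1: Compute gradient at (-2.1401, 3.1695).
grad_x = 2*7*-2.1401 + 15 = -14.9614
grad_y = 2*4*3.1695 - 6 = 19.356
Step 2: Gradient step.
x_raw = -2.1401 - 0.05*-14.9614 = -1.392
y_raw = 3.1695 - 0.05*19.356 = 2.2017
Step 3: Project onto [-1, 2].
x_proj = clip(-1.392) = -1.0
y_proj = clip(2.2017) = 2.0
Step 4: Evaluate f.
f(-1.0, 2.0) = -4.0


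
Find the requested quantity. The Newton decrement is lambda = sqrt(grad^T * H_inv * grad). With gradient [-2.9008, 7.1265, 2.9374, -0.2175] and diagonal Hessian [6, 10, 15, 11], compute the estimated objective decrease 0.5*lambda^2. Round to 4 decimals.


Step 1: H is diagonal, so H^(-1) * g = [-0.4835, 0.7127, 0.1958, -0.0198].
Step 2: g^T H^(-1) g = sum_i g_i^2 / H_ii
  = (-2.9008)^2/6 + (7.1265)^2/10 + (2.9374)^2/15 + (-0.2175)^2/11
  = 1.4024 + 5.0787 + 0.5752 + 0.0043 = 7.0607
Step 3: Objective decrease = 0.5 * g^T H^(-1) g = 3.5303


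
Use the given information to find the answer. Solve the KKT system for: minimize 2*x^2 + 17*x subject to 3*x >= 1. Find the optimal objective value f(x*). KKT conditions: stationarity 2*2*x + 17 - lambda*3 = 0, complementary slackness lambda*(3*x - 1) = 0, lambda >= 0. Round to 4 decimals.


Step 1: Try lambda = 0 (constraint inactive).
x_unc = -17/(2*2) = -4.25
Check: 3*-4.25 = -12.75 < 1 -- violated!
Step 2: Constraint must be active: 3*x = 1
x* = 1/3 = 0.3333 (rounded; the exact value 1/3 is used below)
lambda = (2*2*(1/3) + 17)/3 = 6.1111
Step 3: Compute optimal value.
f(x*) = 2*(1/3)^2 + 17*(1/3) = 5.8889


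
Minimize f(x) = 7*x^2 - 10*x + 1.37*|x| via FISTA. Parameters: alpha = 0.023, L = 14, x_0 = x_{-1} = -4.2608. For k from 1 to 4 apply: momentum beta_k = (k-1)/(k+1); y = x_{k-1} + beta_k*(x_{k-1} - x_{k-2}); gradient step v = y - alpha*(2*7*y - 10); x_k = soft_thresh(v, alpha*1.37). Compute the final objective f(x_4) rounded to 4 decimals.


FISTA on f(x) = 7*x^2 - 10*x + 1.37*|x|
L = 14, alpha = 0.023
Iteration 1: beta = 0.0, y = -4.2608 + 0.0*(-4.2608 + 4.2608) = -4.2608
  grad(y) = -69.6512, v = y - alpha*grad = -2.6588
  prox(v) = soft_thresh(-2.6588, 0.0315) = -2.6273
Iteration 2: beta = 0.3333, y = -2.6273 + 0.3333*(-2.6273 + 4.2608) = -2.0828
  grad(y) = -39.1594, v = y - alpha*grad = -1.1821
  prox(v) = soft_thresh(-1.1821, 0.0315) = -1.1506
Iteration 3: beta = 0.5, y = -1.1506 + 0.5*(-1.1506 + 2.6273) = -0.4123
  grad(y) = -15.7722, v = y - alpha*grad = -0.0495
  prox(v) = soft_thresh(-0.0495, 0.0315) = -0.018
Iteration 4: beta = 0.6, y = -0.018 + 0.6*(-0.018 + 1.1506) = 0.6615
  grad(y) = -0.7385, v = y - alpha*grad = 0.6785
  prox(v) = soft_thresh(0.6785, 0.0315) = 0.647
f(x_4) = 7*0.647^2 - 10*0.647 + 1.37*|0.647| = -2.6533


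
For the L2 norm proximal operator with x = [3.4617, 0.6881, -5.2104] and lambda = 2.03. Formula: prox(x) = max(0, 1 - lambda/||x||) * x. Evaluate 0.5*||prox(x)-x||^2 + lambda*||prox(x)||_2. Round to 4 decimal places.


Step 1: Compute ||x||.
||x|| = 6.2933
Step 2: Compute scaling factor.
scale = max(0, 1 - 2.03/6.2933) = 0.6774
Step 3: prox(x) = [2.3451, 0.4661, -3.5297]
||prox(x)|| = 4.2633
Step 4: Proximal objective.
0.5*||prox-x||^2 = 2.0605
lambda*||prox|| = 8.6545
Total = 10.7149


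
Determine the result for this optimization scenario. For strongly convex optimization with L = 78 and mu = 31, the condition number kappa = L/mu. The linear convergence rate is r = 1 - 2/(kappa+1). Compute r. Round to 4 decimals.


Step 1: Compute the condition number.
kappa = L/mu = 78/31 = 2.5161
Step 2: Compute the convergence rate.
r = 1 - 2/(kappa + 1) = 1 - 2*mu/(L + mu) = (L - mu)/(L + mu) = 47/109 = 0.4312


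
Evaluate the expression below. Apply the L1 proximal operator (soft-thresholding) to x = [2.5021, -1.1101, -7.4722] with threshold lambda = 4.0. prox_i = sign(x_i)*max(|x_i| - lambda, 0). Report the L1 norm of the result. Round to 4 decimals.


Soft-thresholding with lambda = 4.0:
prox(2.5021) = sign(2.5021)*max(|2.5021| - 4.0, 0) = 0.0
prox(-1.1101) = sign(-1.1101)*max(|-1.1101| - 4.0, 0) = 0.0
prox(-7.4722) = sign(-7.4722)*max(|-7.4722| - 4.0, 0) = -3.4722
prox(x) = [0.0, 0.0, -3.4722]
||prox(x)||_1 = 0.0 + 0.0 + 3.4722 = 3.4722


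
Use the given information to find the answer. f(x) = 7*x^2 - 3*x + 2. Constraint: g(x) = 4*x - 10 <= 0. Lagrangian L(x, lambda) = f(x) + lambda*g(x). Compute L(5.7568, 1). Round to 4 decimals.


Step 1: Evaluate f(x).
f(5.7568) = 7*5.7568^2 - 3*5.7568 + 2 = 216.7148
Step 2: Evaluate g(x).
g(5.7568) = 4*5.7568 - 10 = 13.0272
Step 3: Compute Lagrangian.
L = 216.7148 + 1*13.0272 = 229.742


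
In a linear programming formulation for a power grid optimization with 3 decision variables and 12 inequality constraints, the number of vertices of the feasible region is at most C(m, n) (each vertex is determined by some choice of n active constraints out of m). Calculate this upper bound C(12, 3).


Each vertex corresponds to some choice of n active constraints out of m, so the number of vertices is at most C(m, n) = m! / (n!(m-n)!).
m = 12, n = 3
Numerator: 12 * 11 * 10
Denominator: 3! = 6
C(12, 3) = 220


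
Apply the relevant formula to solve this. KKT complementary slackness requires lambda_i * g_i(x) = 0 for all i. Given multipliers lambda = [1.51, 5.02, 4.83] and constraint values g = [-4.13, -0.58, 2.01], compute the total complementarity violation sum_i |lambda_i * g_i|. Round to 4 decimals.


KKT complementary slackness check:
lambda_1 * g_1 = 1.51 * -4.13 = -6.2363
lambda_2 * g_2 = 5.02 * -0.58 = -2.9116
lambda_3 * g_3 = 4.83 * 2.01 = 9.7083
Total violation = 6.2363 + 2.9116 + 9.7083 = 18.8562


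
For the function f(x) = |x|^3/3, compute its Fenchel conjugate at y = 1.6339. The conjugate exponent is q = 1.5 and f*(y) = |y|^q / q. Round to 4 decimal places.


The conjugate exponent q satisfies 1/p + 1/q = 1.
p = 3, so q = 3/(3 - 1) = 1.5
|y|^q = 1.6339^1.5 = 2.0885
f*(1.6339) = 2.0885 / 1.5 = 1.3923


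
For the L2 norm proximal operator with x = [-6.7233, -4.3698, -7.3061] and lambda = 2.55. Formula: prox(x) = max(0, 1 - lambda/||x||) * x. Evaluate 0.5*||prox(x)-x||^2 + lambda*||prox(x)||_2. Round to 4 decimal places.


Step 1: Compute ||x||.
||x|| = 10.8479
Step 2: Compute scaling factor.
scale = max(0, 1 - 2.55/10.8479) = 0.7649
Step 3: prox(x) = [-5.1429, -3.3426, -5.5887]
||prox(x)|| = 8.2979
Step 4: Proximal objective.
0.5*||prox-x||^2 = 3.2513
lambda*||prox|| = 21.1596
Total = 24.4109


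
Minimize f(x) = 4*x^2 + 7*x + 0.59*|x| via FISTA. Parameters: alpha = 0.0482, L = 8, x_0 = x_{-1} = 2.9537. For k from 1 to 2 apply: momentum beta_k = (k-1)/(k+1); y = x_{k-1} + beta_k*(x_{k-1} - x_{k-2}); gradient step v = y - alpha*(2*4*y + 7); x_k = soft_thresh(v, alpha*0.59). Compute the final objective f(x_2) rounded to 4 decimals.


FISTA on f(x) = 4*x^2 + 7*x + 0.59*|x|
L = 8, alpha = 0.0482
Iteration 1: beta = 0.0, y = 2.9537 + 0.0*(2.9537 - 2.9537) = 2.9537
  grad(y) = 30.6296, v = y - alpha*grad = 1.4774
  prox(v) = soft_thresh(1.4774, 0.0284) = 1.4489
Iteration 2: beta = 0.3333, y = 1.4489 + 0.3333*(1.4489 - 2.9537) = 0.9473
  grad(y) = 14.5786, v = y - alpha*grad = 0.2446
  prox(v) = soft_thresh(0.2446, 0.0284) = 0.2162
f(x_2) = 4*0.2162^2 + 7*0.2162 + 0.59*|0.2162| = 1.8279


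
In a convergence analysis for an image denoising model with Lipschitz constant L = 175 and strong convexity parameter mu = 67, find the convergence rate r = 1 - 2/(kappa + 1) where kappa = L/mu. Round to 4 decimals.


Step 1: Compute the condition number.
kappa = L/mu = 175/67 = 2.6119
Step 2: Compute the convergence rate.
r = 1 - 2/(kappa + 1) = 1 - 2*mu/(L + mu) = (L - mu)/(L + mu) = 108/242 = 0.4463


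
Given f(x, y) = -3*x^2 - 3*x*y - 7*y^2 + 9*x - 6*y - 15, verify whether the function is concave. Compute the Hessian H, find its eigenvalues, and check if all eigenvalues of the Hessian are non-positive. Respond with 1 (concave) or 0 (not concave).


The Hessian of f(x,y) = -3*x^2 - 3*x*y - 7*y^2 + 9*x - 6*y - 15 is:
H = [[-6, -3], [-3, -14]]
Trace = -6 - 14 = -20
Determinant = -6*-14 - (-3)^2 = 75
Discriminant = (-20)^2 - 4*75 = 100.0
Eigenvalues: lambda_1 = -15.0, lambda_2 = -5.0
The function is concave.

1


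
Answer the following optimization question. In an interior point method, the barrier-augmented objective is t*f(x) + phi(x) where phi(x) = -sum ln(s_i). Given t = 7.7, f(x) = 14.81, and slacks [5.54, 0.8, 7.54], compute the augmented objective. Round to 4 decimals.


Step 1: Compute log-barrier.
ln values: [1.712, -0.2231, 2.0202]
phi = -(1.712 - 0.2231 + 2.0202) = -3.5091
Step 2: Compute augmented objective.
t*f(x) = 7.7*14.81 = 114.037
Total = 114.037 - 3.5091 = 110.5279


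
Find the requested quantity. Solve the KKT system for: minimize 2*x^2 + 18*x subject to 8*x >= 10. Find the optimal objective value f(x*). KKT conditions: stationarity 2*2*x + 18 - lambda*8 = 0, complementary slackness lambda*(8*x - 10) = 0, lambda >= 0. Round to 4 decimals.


Step 1: Try lambda = 0 (constraint inactive).
x_unc = -18/(2*2) = -4.5
Check: 8*-4.5 = -36.0 < 10 -- violated!
Step 2: Constraint must be active: 8*x = 10
x* = 10/8 = 1.25
lambda = (2*2*1.25 + 18)/8 = 2.875
Step 3: Compute optimal value.
f(x*) = 2*1.25^2 + 18*1.25 = 25.625


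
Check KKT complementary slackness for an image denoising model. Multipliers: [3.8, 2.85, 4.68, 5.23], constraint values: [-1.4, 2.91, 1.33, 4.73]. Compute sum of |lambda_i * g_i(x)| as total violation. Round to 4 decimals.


KKT complementary slackness check:
lambda_1 * g_1 = 3.8 * -1.4 = -5.32
lambda_2 * g_2 = 2.85 * 2.91 = 8.2935
lambda_3 * g_3 = 4.68 * 1.33 = 6.2244
lambda_4 * g_4 = 5.23 * 4.73 = 24.7379
Total violation = 5.32 + 8.2935 + 6.2244 + 24.7379 = 44.5758


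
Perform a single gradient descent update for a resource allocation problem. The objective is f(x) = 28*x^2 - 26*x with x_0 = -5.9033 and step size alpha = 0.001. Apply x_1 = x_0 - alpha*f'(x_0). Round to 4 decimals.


We compute the gradient at x_0 and apply the update.
f'(x) = 56*x - 26
f'(-5.9033) = 56*-5.9033 - 26 = -356.5848
x_1 = -5.9033 - 0.001*-356.5848 = -5.5467


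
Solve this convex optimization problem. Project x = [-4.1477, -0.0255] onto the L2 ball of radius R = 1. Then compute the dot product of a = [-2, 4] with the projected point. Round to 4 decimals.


Step 1: Compute ||x|| (intermediates to 6 decimals).
||x|| = sqrt((-4.1477)^2 + (-0.0255)^2) = 4.147778
Step 2: Project.
Since ||x|| > R, scale = R/||x|| = 1/4.147778 = 0.241093, proj(x) = scale * x
proj(x) = [-0.999981, -0.006148]
Step 3: Dot product.
a^T * proj(x) = -2*(-0.999981) + 4*(-0.006148) = 1.9754


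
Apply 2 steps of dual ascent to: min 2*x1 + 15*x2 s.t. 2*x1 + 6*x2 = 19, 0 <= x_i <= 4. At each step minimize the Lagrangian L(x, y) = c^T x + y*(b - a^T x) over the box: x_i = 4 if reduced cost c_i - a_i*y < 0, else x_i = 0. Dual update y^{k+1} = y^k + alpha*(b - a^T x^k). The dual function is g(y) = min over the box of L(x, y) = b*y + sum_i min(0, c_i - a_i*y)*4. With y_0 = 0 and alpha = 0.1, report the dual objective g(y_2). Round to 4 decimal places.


Dual ascent for LP: min 2*x1 + 15*x2, 2*x1 + 6*x2 = 19, 0 <= x_i <= 4
Step 1: y^k = 0.0, reduced costs: (2.0, 15.0)
  x^k = (0.0, 0.0), subgradient = b - a^T x = 19.0
  y^{k+1} = 0.0 + 0.1*19.0 = 1.9
Step 2: y^k = 1.9, reduced costs: (-1.8, 3.6)
  x^k = (4.0, 0.0), subgradient = b - a^T x = 11.0
  y^{k+1} = 1.9 + 0.1*11.0 = 3.0
Dual objective at y_2 = 3.0: reduced costs (-4.0, -3.0), box minimizer x = (4.0, 4.0)
g(y_2) = b*y + (c1 - a1*y)*x1 + (c2 - a2*y)*x2 = 19*3.0 + (-4.0)*4.0 + (-3.0)*4.0 = 57.0 - 16.0 - 12.0 = 29.0


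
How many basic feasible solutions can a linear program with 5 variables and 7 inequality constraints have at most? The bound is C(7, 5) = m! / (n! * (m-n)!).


Each vertex corresponds to some choice of n active constraints out of m, so the number of vertices is at most C(m, n) = m! / (n!(m-n)!).
m = 7, n = 5
Numerator: 7 * 6 * 5 * 4 * 3
Denominator: 5! = 120
C(7, 5) = 21


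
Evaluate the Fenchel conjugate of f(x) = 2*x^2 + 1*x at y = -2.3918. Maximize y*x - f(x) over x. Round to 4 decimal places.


f*(y) = sup_x {y*x - a*x^2 - b*x} = sup_x {(y-b)*x - a*x^2}
FOC: (y - b) - 2a*x = 0 => x* = (y - b)/(2a)
x* = (-2.3918 - 1)/(2*2) = -0.848
f*(-2.3918) = (y-b)^2/(4a) = (-2.3918 - 1)^2/(4*2)
= 11.5043/8 = 1.438


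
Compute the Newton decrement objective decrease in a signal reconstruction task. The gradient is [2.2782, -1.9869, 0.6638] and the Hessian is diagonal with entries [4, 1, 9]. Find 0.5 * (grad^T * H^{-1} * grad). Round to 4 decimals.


Step 1: H is diagonal, so H^(-1) * g = [0.5696, -1.9869, 0.0738].
Step 2: g^T H^(-1) g = sum_i g_i^2 / H_ii
  = (2.2782)^2/4 + (-1.9869)^2/1 + (0.6638)^2/9
  = 1.2975 + 3.9478 + 0.049 = 5.2943
Step 3: Objective decrease = 0.5 * g^T H^(-1) g = 2.6471


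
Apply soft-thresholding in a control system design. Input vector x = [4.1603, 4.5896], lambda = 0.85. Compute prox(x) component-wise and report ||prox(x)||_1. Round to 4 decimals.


Soft-thresholding with lambda = 0.85:
prox(4.1603) = sign(4.1603)*max(|4.1603| - 0.85, 0) = 3.3103
prox(4.5896) = sign(4.5896)*max(|4.5896| - 0.85, 0) = 3.7396
prox(x) = [3.3103, 3.7396]
||prox(x)||_1 = 3.3103 + 3.7396 = 7.0499
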